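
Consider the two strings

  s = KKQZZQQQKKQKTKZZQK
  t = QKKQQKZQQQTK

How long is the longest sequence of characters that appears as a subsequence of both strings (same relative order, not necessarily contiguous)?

Pick K [1,2]; then K [2,3]; then Q [3,5]; then Z [5,7]; then Q [7,8]; then Q [8,9]; then Q [11,10]; then T [13,11]; then K [18,12]; all 9 characters appear in both, in order. The LCS DP gives dp[18][12] = 9, so this is optimal.

9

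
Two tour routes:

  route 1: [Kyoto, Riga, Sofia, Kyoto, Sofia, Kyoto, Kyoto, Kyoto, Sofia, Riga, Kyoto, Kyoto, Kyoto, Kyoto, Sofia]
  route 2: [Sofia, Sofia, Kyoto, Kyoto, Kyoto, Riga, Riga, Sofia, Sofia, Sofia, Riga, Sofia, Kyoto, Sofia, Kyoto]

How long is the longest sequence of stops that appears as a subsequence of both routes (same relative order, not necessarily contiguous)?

9

Match Sofia at route 1[3]=route 2[1] → Sofia at route 1[5]=route 2[2] → Kyoto at route 1[6]=route 2[3] → Kyoto at route 1[7]=route 2[4] → Kyoto at route 1[8]=route 2[5] → Sofia at route 1[9]=route 2[10] → Riga at route 1[10]=route 2[11] → Kyoto at route 1[11]=route 2[13] → Kyoto at route 1[14]=route 2[15] — 9 stops in the same relative order in both, and the DP table's final entry dp[15][15] is also 9, so no common subsequence is longer.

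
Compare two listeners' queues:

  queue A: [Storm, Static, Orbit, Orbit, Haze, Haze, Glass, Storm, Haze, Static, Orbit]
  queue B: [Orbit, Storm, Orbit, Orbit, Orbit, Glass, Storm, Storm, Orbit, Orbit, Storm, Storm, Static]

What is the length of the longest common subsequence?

Match Storm (queue A #1, queue B #2), then Orbit (queue A #3, queue B #4), then Orbit (queue A #4, queue B #5), then Glass (queue A #7, queue B #6), then Storm (queue A #8, queue B #12), then Static (queue A #10, queue B #13) — 6 songs in the same relative order in both. The LCS DP gives dp[11][13] = 6, so this is optimal.

6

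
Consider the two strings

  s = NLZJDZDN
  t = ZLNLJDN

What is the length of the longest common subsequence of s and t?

5

Let dp[i][j] be the LCS length of the first i characters of s and the first j characters of t. dp[i][j] = dp[i-1][j-1]+1 when the i-th and j-th characters match, else max(dp[i-1][j], dp[i][j-1]).
    ·  Z  L  N  L  J  D  N
 ·  0  0  0  0  0  0  0  0
 N  0  0  0  1  1  1  1  1
 L  0  0  1  1  2  2  2  2
 Z  0  1  1  1  2  2  2  2
 J  0  1  1  1  2  3  3  3
 D  0  1  1  1  2  3  4  4
 Z  0  1  1  1  2  3  4  4
 D  0  1  1  1  2  3  4  4
 N  0  1  1  2  2  3  4  5
dp[8][7] = 5. One LCS (by backtracking along matches): NLJDN.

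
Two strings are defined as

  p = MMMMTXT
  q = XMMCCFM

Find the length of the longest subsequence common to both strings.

3

One common subsequence of length 3: M at p[1]=q[2] → M at p[2]=q[3] → M at p[4]=q[7]. dp[7][7] = 3 confirms this is the maximum.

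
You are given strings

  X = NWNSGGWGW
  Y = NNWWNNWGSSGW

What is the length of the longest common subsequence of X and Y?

6

Pick N (X #1, Y #2); then W (X #2, Y #4); then N (X #3, Y #6); then S (X #4, Y #10); then G (X #8, Y #11); then W (X #9, Y #12); all 6 characters appear in both, in order. dp[9][12] = 6 confirms this is the maximum.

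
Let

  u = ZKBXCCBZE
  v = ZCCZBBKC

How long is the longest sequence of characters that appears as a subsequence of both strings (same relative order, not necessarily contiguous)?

Let dp[i][j] be the LCS length of the first i characters of u and the first j characters of v. dp[i][j] = dp[i-1][j-1]+1 when the i-th and j-th characters match, else max(dp[i-1][j], dp[i][j-1]).
    ·  Z  C  C  Z  B  B  K  C
 ·  0  0  0  0  0  0  0  0  0
 Z  0  1  1  1  1  1  1  1  1
 K  0  1  1  1  1  1  1  2  2
 B  0  1  1  1  1  2  2  2  2
 X  0  1  1  1  1  2  2  2  2
 C  0  1  2  2  2  2  2  2  3
 C  0  1  2  3  3  3  3  3  3
 B  0  1  2  3  3  4  4  4  4
 Z  0  1  2  3  4  4  4  4  4
 E  0  1  2  3  4  4  4  4  4
dp[9][8] = 4. One LCS (by backtracking along matches): ZCCB.

4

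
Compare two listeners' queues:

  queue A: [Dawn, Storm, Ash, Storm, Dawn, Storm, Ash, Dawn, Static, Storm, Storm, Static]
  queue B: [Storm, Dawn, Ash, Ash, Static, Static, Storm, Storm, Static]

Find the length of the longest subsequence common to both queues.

One common subsequence of length 7: Dawn at queue A[1]=queue B[2] → Ash at queue A[3]=queue B[3] → Ash at queue A[7]=queue B[4] → Static at queue A[9]=queue B[6] → Storm at queue A[10]=queue B[7] → Storm at queue A[11]=queue B[8] → Static at queue A[12]=queue B[9]. dp[12][9] = 7 confirms this is the maximum.

7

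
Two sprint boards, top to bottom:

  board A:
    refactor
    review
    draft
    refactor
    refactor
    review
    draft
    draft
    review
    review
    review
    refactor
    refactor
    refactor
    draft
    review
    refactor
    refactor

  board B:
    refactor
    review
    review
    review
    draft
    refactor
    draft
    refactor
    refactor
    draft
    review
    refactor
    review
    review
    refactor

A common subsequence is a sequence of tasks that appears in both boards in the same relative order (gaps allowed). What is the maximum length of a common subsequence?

Taking refactor (board A #1, board B #1) → review (board A #2, board B #4) → draft (board A #3, board B #5) → refactor (board A #5, board B #6) → draft (board A #8, board B #7) → refactor (board A #13, board B #8) → refactor (board A #14, board B #9) → draft (board A #15, board B #10) → review (board A #16, board B #11) → refactor (board A #17, board B #12) → refactor (board A #18, board B #15) gives a common subsequence of length 11. Since dp[18][15] = 11, nothing longer is possible.

11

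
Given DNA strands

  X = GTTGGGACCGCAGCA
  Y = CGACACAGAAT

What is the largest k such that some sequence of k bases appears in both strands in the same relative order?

7

One common subsequence of length 7: G at X[6]=Y[2] → A at X[7]=Y[3] → C at X[8]=Y[4] → C at X[9]=Y[6] → G at X[10]=Y[8] → A at X[12]=Y[9] → A at X[15]=Y[10]. Since dp[15][11] = 7, nothing longer is possible.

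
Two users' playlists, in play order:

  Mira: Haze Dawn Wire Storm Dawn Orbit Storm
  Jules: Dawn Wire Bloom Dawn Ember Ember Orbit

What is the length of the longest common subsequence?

4

Taking Dawn at Mira[2]=Jules[1] → Wire at Mira[3]=Jules[2] → Dawn at Mira[5]=Jules[4] → Orbit at Mira[6]=Jules[7] gives a common subsequence of length 4. The LCS DP gives dp[7][7] = 4, so this is optimal.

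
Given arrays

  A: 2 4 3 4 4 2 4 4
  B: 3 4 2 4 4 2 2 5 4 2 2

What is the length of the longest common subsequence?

5

Match 2 [1,3], then 4 [2,4], then 4 [4,5], then 4 [5,9], then 2 [6,11] — 5 values in the same relative order in both, and the DP table's final entry dp[8][11] is also 5, so no common subsequence is longer.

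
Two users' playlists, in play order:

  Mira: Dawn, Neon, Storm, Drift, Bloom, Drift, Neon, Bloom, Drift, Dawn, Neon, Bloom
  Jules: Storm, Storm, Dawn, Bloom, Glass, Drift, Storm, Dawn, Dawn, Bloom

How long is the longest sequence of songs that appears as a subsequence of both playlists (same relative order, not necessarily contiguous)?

5

Taking Dawn (Mira #1, Jules #3) → Bloom (Mira #5, Jules #4) → Drift (Mira #6, Jules #6) → Dawn (Mira #10, Jules #9) → Bloom (Mira #12, Jules #10) gives a common subsequence of length 5, and the DP table's final entry dp[12][10] is also 5, so no common subsequence is longer.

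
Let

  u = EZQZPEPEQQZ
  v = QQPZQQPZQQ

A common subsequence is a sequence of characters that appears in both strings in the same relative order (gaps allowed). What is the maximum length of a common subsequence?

Pick Z [2,4], then Q [3,6], then Z [4,8], then Q [9,9], then Q [10,10]; all 5 characters appear in both, in order, and the DP table's final entry dp[11][10] is also 5, so no common subsequence is longer.

5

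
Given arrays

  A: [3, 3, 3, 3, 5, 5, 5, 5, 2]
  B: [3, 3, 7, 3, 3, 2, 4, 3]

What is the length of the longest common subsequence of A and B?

One common subsequence of length 5: 3 (A #1, B #1), then 3 (A #2, B #2), then 3 (A #3, B #4), then 3 (A #4, B #5), then 2 (A #9, B #6). dp[9][8] = 5 confirms this is the maximum.

5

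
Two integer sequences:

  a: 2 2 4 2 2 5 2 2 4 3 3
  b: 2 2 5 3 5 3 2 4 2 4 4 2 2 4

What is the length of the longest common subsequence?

7

One common subsequence of length 7: 2 at a[1]=b[2] → 2 at a[2]=b[7] → 4 at a[3]=b[8] → 2 at a[4]=b[9] → 2 at a[7]=b[12] → 2 at a[8]=b[13] → 4 at a[9]=b[14], and the DP table's final entry dp[11][14] is also 7, so no common subsequence is longer.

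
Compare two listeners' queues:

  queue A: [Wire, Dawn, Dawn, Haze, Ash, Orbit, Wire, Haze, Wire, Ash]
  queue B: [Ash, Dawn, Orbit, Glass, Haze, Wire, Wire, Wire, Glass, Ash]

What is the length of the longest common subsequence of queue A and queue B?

Match Dawn (queue A #2, queue B #2), then Haze (queue A #4, queue B #5), then Wire (queue A #7, queue B #7), then Wire (queue A #9, queue B #8), then Ash (queue A #10, queue B #10) — 5 songs in the same relative order in both, and the DP table's final entry dp[10][10] is also 5, so no common subsequence is longer.

5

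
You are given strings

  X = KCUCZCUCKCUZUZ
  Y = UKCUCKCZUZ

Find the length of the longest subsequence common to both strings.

Taking K (X #1, Y #2); then C (X #6, Y #3); then U (X #7, Y #4); then C (X #8, Y #5); then K (X #9, Y #6); then C (X #10, Y #7); then Z (X #12, Y #8); then U (X #13, Y #9); then Z (X #14, Y #10) gives a common subsequence of length 9. dp[14][10] = 9 confirms this is the maximum.

9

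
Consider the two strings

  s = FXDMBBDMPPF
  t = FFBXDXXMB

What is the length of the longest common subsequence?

5

One common subsequence of length 5: F (s #1, t #2), X (s #2, t #4), D (s #3, t #5), M (s #4, t #8), B (s #6, t #9), and the DP table's final entry dp[11][9] is also 5, so no common subsequence is longer.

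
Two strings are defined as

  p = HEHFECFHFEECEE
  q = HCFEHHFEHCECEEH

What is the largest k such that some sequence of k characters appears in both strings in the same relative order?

One common subsequence of length 10: H (p #1, q #1), then E (p #2, q #4), then H (p #3, q #6), then F (p #4, q #7), then E (p #5, q #8), then C (p #6, q #10), then E (p #11, q #11), then C (p #12, q #12), then E (p #13, q #13), then E (p #14, q #14). dp[14][15] = 10 confirms this is the maximum.

10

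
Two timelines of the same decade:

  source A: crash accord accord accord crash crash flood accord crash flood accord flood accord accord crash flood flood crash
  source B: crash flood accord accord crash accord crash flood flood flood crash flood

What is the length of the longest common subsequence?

10

Match crash at source A[1]=source B[1], accord at source A[2]=source B[3], accord at source A[3]=source B[4], accord at source A[4]=source B[6], crash at source A[6]=source B[7], flood at source A[7]=source B[8], flood at source A[10]=source B[9], flood at source A[12]=source B[10], crash at source A[15]=source B[11], flood at source A[17]=source B[12] — 10 events in the same relative order in both. Since dp[18][12] = 10, nothing longer is possible.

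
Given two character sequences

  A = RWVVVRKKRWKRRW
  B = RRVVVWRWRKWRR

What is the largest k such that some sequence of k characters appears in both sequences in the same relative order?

Match R at A[1]=B[2], then V at A[3]=B[3], then V at A[4]=B[4], then V at A[5]=B[5], then R at A[6]=B[9], then K at A[8]=B[10], then W at A[10]=B[11], then R at A[12]=B[12], then R at A[13]=B[13] — 9 characters in the same relative order in both. The LCS DP gives dp[14][13] = 9, so this is optimal.

9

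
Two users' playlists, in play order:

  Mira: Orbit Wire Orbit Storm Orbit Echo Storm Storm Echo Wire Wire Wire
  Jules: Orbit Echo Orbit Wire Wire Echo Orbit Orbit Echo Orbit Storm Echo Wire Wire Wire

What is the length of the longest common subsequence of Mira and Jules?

Pick Orbit at Mira[1]=Jules[3]; then Wire at Mira[2]=Jules[5]; then Orbit at Mira[3]=Jules[7]; then Orbit at Mira[5]=Jules[8]; then Echo at Mira[6]=Jules[9]; then Storm at Mira[8]=Jules[11]; then Echo at Mira[9]=Jules[12]; then Wire at Mira[10]=Jules[13]; then Wire at Mira[11]=Jules[14]; then Wire at Mira[12]=Jules[15]; all 10 songs appear in both, in order. Since dp[12][15] = 10, nothing longer is possible.

10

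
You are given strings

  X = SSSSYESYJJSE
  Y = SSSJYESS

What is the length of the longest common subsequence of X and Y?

Match S [1,1], S [2,2], S [3,3], Y [5,5], E [6,6], S [7,7], S [11,8] — 7 characters in the same relative order in both. The LCS DP gives dp[12][8] = 7, so this is optimal.

7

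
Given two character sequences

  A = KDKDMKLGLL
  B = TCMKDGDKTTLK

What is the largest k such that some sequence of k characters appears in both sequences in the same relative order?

One common subsequence of length 5: K (A #1, B #4), then D (A #2, B #5), then D (A #4, B #7), then K (A #6, B #8), then L (A #7, B #11). dp[10][12] = 5 confirms this is the maximum.

5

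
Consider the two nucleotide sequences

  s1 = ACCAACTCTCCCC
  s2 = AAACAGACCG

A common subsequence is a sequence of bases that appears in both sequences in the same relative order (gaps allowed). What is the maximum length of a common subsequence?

Let dp[i][j] be the LCS length of the first i bases of s1 and the first j bases of s2. dp[i][j] = dp[i-1][j-1]+1 when the i-th and j-th bases match, else max(dp[i-1][j], dp[i][j-1]).
    ·  A  A  A  C  A  G  A  C  C  G
 ·  0  0  0  0  0  0  0  0  0  0  0
 A  0  1  1  1  1  1  1  1  1  1  1
 C  0  1  1  1  2  2  2  2  2  2  2
 C  0  1  1  1  2  2  2  2  3  3  3
 A  0  1  2  2  2  3  3  3  3  3  3
 A  0  1  2  3  3  3  3  4  4  4  4
 C  0  1  2  3  4  4  4  4  5  5  5
 T  0  1  2  3  4  4  4  4  5  5  5
 C  0  1  2  3  4  4  4  4  5  6  6
 T  0  1  2  3  4  4  4  4  5  6  6
 C  0  1  2  3  4  4  4  4  5  6  6
 C  0  1  2  3  4  4  4  4  5  6  6
 C  0  1  2  3  4  4  4  4  5  6  6
 C  0  1  2  3  4  4  4  4  5  6  6
dp[13][10] = 6. One LCS (by backtracking along matches): ACAACC.

6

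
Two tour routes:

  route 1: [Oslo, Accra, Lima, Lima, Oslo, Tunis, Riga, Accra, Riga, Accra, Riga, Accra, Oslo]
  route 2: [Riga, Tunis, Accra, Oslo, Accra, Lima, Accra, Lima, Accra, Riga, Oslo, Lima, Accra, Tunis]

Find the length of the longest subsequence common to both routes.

7

Pick Oslo [1,4] → Accra [2,5] → Lima [3,6] → Lima [4,8] → Accra [8,9] → Riga [9,10] → Accra [10,13]; all 7 stops appear in both, in order. Since dp[13][14] = 7, nothing longer is possible.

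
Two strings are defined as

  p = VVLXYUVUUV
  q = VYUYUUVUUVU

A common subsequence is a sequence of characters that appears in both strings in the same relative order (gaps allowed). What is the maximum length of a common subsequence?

7

Pick V [1,1], Y [5,4], U [6,6], V [7,7], U [8,8], U [9,9], V [10,10]; all 7 characters appear in both, in order. The LCS DP gives dp[10][11] = 7, so this is optimal.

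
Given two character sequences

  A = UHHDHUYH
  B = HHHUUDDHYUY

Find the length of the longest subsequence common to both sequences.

One common subsequence of length 6: H at A[2]=B[2], H at A[3]=B[3], D at A[4]=B[7], H at A[5]=B[8], U at A[6]=B[10], Y at A[7]=B[11]. The LCS DP gives dp[8][11] = 6, so this is optimal.

6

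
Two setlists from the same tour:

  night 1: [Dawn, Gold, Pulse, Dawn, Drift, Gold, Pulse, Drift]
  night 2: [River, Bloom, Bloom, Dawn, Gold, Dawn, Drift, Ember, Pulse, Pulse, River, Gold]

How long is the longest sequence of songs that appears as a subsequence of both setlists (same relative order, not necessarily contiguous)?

5

Match Dawn (night 1 #1, night 2 #4); then Gold (night 1 #2, night 2 #5); then Dawn (night 1 #4, night 2 #6); then Drift (night 1 #5, night 2 #7); then Gold (night 1 #6, night 2 #12) — 5 songs in the same relative order in both, and the DP table's final entry dp[8][12] is also 5, so no common subsequence is longer.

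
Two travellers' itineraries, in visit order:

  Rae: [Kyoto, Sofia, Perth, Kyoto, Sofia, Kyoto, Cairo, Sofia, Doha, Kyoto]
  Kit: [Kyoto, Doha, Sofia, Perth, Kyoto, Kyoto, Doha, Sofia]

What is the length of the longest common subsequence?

One common subsequence of length 6: Kyoto [1,1]; then Sofia [2,3]; then Perth [3,4]; then Kyoto [4,5]; then Kyoto [6,6]; then Sofia [8,8]. The LCS DP gives dp[10][8] = 6, so this is optimal.

6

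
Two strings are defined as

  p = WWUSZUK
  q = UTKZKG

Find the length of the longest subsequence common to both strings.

3

Pick U at p[3]=q[1] → Z at p[5]=q[4] → K at p[7]=q[5]; all 3 characters appear in both, in order, and the DP table's final entry dp[7][6] is also 3, so no common subsequence is longer.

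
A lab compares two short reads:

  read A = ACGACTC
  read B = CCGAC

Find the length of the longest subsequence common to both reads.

4

Match C at read A[2]=read B[2] → G at read A[3]=read B[3] → A at read A[4]=read B[4] → C at read A[7]=read B[5] — 4 bases in the same relative order in both. dp[7][5] = 4 confirms this is the maximum.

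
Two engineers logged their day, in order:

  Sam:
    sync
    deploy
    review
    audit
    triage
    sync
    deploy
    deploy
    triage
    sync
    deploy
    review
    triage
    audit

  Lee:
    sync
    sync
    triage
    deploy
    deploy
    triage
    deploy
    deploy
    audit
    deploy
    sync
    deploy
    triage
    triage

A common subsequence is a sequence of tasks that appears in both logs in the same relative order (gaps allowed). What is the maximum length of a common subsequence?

8

Taking sync (Sam #1, Lee #2), deploy (Sam #2, Lee #5), triage (Sam #5, Lee #6), deploy (Sam #7, Lee #8), deploy (Sam #8, Lee #10), sync (Sam #10, Lee #11), deploy (Sam #11, Lee #12), triage (Sam #13, Lee #14) gives a common subsequence of length 8, and the DP table's final entry dp[14][14] is also 8, so no common subsequence is longer.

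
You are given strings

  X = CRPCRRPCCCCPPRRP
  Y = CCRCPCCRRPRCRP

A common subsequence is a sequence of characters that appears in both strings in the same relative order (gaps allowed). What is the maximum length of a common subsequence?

Pick C at X[1]=Y[2]; then R at X[2]=Y[3]; then P at X[3]=Y[5]; then C at X[4]=Y[7]; then R at X[5]=Y[8]; then R at X[6]=Y[9]; then P at X[7]=Y[10]; then C at X[11]=Y[12]; then R at X[15]=Y[13]; then P at X[16]=Y[14]; all 10 characters appear in both, in order. Since dp[16][14] = 10, nothing longer is possible.

10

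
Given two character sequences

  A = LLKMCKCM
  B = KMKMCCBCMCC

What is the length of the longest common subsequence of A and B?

Let dp[i][j] be the LCS length of the first i characters of A and the first j characters of B. dp[i][j] = dp[i-1][j-1]+1 when the i-th and j-th characters match, else max(dp[i-1][j], dp[i][j-1]).
    ·  K  M  K  M  C  C  B  C  M  C  C
 ·  0  0  0  0  0  0  0  0  0  0  0  0
 L  0  0  0  0  0  0  0  0  0  0  0  0
 L  0  0  0  0  0  0  0  0  0  0  0  0
 K  0  1  1  1  1  1  1  1  1  1  1  1
 M  0  1  2  2  2  2  2  2  2  2  2  2
 C  0  1  2  2  2  3  3  3  3  3  3  3
 K  0  1  2  3  3  3  3  3  3  3  3  3
 C  0  1  2  3  3  4  4  4  4  4  4  4
 M  0  1  2  3  4  4  4  4  4  5  5  5
dp[8][11] = 5. One LCS (by backtracking along matches): KMCCM.

5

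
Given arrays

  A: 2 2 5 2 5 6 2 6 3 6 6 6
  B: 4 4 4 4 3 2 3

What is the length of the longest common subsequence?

Taking 2 at A[7]=B[6] → 3 at A[9]=B[7] gives a common subsequence of length 2, and the DP table's final entry dp[12][7] is also 2, so no common subsequence is longer.

2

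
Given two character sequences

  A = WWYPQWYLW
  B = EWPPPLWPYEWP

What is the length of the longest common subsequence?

5

Let dp[i][j] be the LCS length of the first i characters of A and the first j characters of B. dp[i][j] = dp[i-1][j-1]+1 when the i-th and j-th characters match, else max(dp[i-1][j], dp[i][j-1]).
    ·  E  W  P  P  P  L  W  P  Y  E  W  P
 ·  0  0  0  0  0  0  0  0  0  0  0  0  0
 W  0  0  1  1  1  1  1  1  1  1  1  1  1
 W  0  0  1  1  1  1  1  2  2  2  2  2  2
 Y  0  0  1  1  1  1  1  2  2  3  3  3  3
 P  0  0  1  2  2  2  2  2  3  3  3  3  4
 Q  0  0  1  2  2  2  2  2  3  3  3  3  4
 W  0  0  1  2  2  2  2  3  3  3  3  4  4
 Y  0  0  1  2  2  2  2  3  3  4  4  4  4
 L  0  0  1  2  2  2  3  3  3  4  4  4  4
 W  0  0  1  2  2  2  3  4  4  4  4  5  5
dp[9][12] = 5. One LCS (by backtracking along matches): WWPYW.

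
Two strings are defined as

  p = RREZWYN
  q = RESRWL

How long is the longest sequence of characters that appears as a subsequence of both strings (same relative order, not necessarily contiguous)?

Taking R (p #1, q #1) → R (p #2, q #4) → W (p #5, q #5) gives a common subsequence of length 3. dp[7][6] = 3 confirms this is the maximum.

3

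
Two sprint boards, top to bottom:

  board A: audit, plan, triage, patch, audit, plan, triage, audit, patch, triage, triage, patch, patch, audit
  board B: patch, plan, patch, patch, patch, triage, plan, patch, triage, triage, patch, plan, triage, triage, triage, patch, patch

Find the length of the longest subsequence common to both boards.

9

Taking plan [2,7], triage [3,10], patch [4,11], plan [6,12], triage [7,13], triage [10,14], triage [11,15], patch [12,16], patch [13,17] gives a common subsequence of length 9. dp[14][17] = 9 confirms this is the maximum.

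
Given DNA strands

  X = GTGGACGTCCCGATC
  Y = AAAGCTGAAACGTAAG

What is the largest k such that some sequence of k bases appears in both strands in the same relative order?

One common subsequence of length 8: G (X #1, Y #4), then T (X #2, Y #6), then G (X #3, Y #7), then A (X #5, Y #10), then C (X #6, Y #11), then G (X #7, Y #12), then T (X #8, Y #13), then G (X #12, Y #16). dp[15][16] = 8 confirms this is the maximum.

8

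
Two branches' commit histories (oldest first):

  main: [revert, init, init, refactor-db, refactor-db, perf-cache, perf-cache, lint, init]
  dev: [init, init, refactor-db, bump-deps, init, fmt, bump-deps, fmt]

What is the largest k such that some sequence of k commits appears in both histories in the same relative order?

4

Pick init [2,1], then init [3,2], then refactor-db [4,3], then init [9,5]; all 4 commits appear in both, in order. dp[9][8] = 4 confirms this is the maximum.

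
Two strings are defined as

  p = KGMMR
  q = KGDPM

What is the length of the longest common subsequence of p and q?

Let dp[i][j] be the LCS length of the first i characters of p and the first j characters of q. dp[i][j] = dp[i-1][j-1]+1 when the i-th and j-th characters match, else max(dp[i-1][j], dp[i][j-1]).
    ·  K  G  D  P  M
 ·  0  0  0  0  0  0
 K  0  1  1  1  1  1
 G  0  1  2  2  2  2
 M  0  1  2  2  2  3
 M  0  1  2  2  2  3
 R  0  1  2  2  2  3
dp[5][5] = 3. One LCS (by backtracking along matches): KGM.

3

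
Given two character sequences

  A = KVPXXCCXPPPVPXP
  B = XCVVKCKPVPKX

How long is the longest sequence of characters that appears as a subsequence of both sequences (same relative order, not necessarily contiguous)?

Pick X (A #5, B #1) → C (A #6, B #2) → C (A #7, B #6) → P (A #11, B #8) → V (A #12, B #9) → P (A #13, B #10) → X (A #14, B #12); all 7 characters appear in both, in order. dp[15][12] = 7 confirms this is the maximum.

7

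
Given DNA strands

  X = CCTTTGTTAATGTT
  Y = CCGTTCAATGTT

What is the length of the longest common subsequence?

Match C at X[1]=Y[1] → C at X[2]=Y[2] → G at X[6]=Y[3] → T at X[7]=Y[4] → T at X[8]=Y[5] → A at X[9]=Y[7] → A at X[10]=Y[8] → T at X[11]=Y[9] → G at X[12]=Y[10] → T at X[13]=Y[11] → T at X[14]=Y[12] — 11 bases in the same relative order in both. Since dp[14][12] = 11, nothing longer is possible.

11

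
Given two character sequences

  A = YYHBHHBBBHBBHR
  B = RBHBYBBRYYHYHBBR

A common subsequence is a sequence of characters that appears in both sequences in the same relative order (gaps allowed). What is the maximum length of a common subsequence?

Taking B at A[4]=B[2] → H at A[6]=B[3] → B at A[7]=B[4] → B at A[8]=B[6] → B at A[9]=B[7] → H at A[10]=B[13] → B at A[11]=B[14] → B at A[12]=B[15] → R at A[14]=B[16] gives a common subsequence of length 9, and the DP table's final entry dp[14][16] is also 9, so no common subsequence is longer.

9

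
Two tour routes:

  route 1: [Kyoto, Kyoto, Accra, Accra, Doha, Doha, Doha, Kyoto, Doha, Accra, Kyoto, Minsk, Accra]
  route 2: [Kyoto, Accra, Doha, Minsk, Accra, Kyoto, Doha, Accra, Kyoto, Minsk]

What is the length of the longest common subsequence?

Pick Kyoto [2,1], then Accra [3,2], then Accra [4,5], then Kyoto [8,6], then Doha [9,7], then Accra [10,8], then Kyoto [11,9], then Minsk [12,10]; all 8 stops appear in both, in order. dp[13][10] = 8 confirms this is the maximum.

8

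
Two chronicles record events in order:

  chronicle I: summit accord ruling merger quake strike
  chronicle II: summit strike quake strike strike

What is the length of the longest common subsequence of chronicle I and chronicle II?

One common subsequence of length 3: summit (chronicle I #1, chronicle II #1), then quake (chronicle I #5, chronicle II #3), then strike (chronicle I #6, chronicle II #5). dp[6][5] = 3 confirms this is the maximum.

3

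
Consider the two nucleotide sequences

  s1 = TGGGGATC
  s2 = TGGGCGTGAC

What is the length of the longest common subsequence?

Let dp[i][j] be the LCS length of the first i bases of s1 and the first j bases of s2. dp[i][j] = dp[i-1][j-1]+1 when the i-th and j-th bases match, else max(dp[i-1][j], dp[i][j-1]).
    ·  T  G  G  G  C  G  T  G  A  C
 ·  0  0  0  0  0  0  0  0  0  0  0
 T  0  1  1  1  1  1  1  1  1  1  1
 G  0  1  2  2  2  2  2  2  2  2  2
 G  0  1  2  3  3  3  3  3  3  3  3
 G  0  1  2  3  4  4  4  4  4  4  4
 G  0  1  2  3  4  4  5  5  5  5  5
 A  0  1  2  3  4  4  5  5  5  6  6
 T  0  1  2  3  4  4  5  6  6  6  6
 C  0  1  2  3  4  5  5  6  6  6  7
dp[8][10] = 7. One LCS (by backtracking along matches): TGGGGAC.

7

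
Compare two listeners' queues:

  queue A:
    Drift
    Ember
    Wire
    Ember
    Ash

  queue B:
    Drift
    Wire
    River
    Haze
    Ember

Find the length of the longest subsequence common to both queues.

3

One common subsequence of length 3: Drift [1,1]; then Wire [3,2]; then Ember [4,5], and the DP table's final entry dp[5][5] is also 3, so no common subsequence is longer.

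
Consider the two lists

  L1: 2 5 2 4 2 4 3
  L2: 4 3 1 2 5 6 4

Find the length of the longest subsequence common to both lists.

3

Let dp[i][j] be the LCS length of the first i values of L1 and the first j values of L2. dp[i][j] = dp[i-1][j-1]+1 when the i-th and j-th values match, else max(dp[i-1][j], dp[i][j-1]).
    ·  4  3  1  2  5  6  4
 ·  0  0  0  0  0  0  0  0
 2  0  0  0  0  1  1  1  1
 5  0  0  0  0  1  2  2  2
 2  0  0  0  0  1  2  2  2
 4  0  1  1  1  1  2  2  3
 2  0  1  1  1  2  2  2  3
 4  0  1  1  1  2  2  2  3
 3  0  1  2  2  2  2  2  3
dp[7][7] = 3. One LCS (by backtracking along matches): 2, 5, 4.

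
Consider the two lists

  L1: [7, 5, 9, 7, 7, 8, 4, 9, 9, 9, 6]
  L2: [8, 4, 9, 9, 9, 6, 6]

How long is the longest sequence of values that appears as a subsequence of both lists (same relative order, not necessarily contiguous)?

6

Pick 8 at L1[6]=L2[1], 4 at L1[7]=L2[2], 9 at L1[8]=L2[3], 9 at L1[9]=L2[4], 9 at L1[10]=L2[5], 6 at L1[11]=L2[7]; all 6 values appear in both, in order. Since dp[11][7] = 6, nothing longer is possible.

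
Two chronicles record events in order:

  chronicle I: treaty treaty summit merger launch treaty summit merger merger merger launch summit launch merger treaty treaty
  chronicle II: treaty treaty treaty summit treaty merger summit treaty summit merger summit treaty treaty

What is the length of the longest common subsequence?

10

Taking treaty [1,2], then treaty [2,3], then summit [3,4], then merger [4,6], then treaty [6,8], then summit [7,9], then merger [10,10], then summit [12,11], then treaty [15,12], then treaty [16,13] gives a common subsequence of length 10. The LCS DP gives dp[16][13] = 10, so this is optimal.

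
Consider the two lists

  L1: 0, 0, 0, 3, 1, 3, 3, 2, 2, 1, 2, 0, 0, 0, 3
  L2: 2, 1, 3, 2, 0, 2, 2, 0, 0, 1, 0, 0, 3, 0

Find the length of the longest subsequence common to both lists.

Match 1 (L1 #5, L2 #2), then 3 (L1 #7, L2 #3), then 2 (L1 #8, L2 #4), then 2 (L1 #9, L2 #6), then 2 (L1 #11, L2 #7), then 0 (L1 #12, L2 #9), then 0 (L1 #13, L2 #11), then 0 (L1 #14, L2 #12), then 3 (L1 #15, L2 #13) — 9 values in the same relative order in both. Since dp[15][14] = 9, nothing longer is possible.

9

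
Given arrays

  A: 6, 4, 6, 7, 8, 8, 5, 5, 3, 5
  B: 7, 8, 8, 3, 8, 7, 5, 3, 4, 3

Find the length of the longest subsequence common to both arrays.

Let dp[i][j] be the LCS length of the first i values of A and the first j values of B. dp[i][j] = dp[i-1][j-1]+1 when the i-th and j-th values match, else max(dp[i-1][j], dp[i][j-1]).
    ·  7  8  8  3  8  7  5  3  4  3
 ·  0  0  0  0  0  0  0  0  0  0  0
 6  0  0  0  0  0  0  0  0  0  0  0
 4  0  0  0  0  0  0  0  0  0  1  1
 6  0  0  0  0  0  0  0  0  0  1  1
 7  0  1  1  1  1  1  1  1  1  1  1
 8  0  1  2  2  2  2  2  2  2  2  2
 8  0  1  2  3  3  3  3  3  3  3  3
 5  0  1  2  3  3  3  3  4  4  4  4
 5  0  1  2  3  3  3  3  4  4  4  4
 3  0  1  2  3  4  4  4  4  5  5  5
 5  0  1  2  3  4  4  4  5  5  5  5
dp[10][10] = 5. One LCS (by backtracking along matches): 7, 8, 8, 5, 3.

5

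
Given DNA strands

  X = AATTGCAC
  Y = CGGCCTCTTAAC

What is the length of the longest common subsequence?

One common subsequence of length 4: T [3,8] → T [4,9] → A [7,11] → C [8,12], and the DP table's final entry dp[8][12] is also 4, so no common subsequence is longer.

4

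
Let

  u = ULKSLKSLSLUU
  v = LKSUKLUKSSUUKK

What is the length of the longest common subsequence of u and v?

Taking L (u #2, v #1) → K (u #3, v #2) → S (u #4, v #3) → L (u #5, v #6) → K (u #6, v #8) → S (u #7, v #9) → S (u #9, v #10) → U (u #11, v #11) → U (u #12, v #12) gives a common subsequence of length 9. Since dp[12][14] = 9, nothing longer is possible.

9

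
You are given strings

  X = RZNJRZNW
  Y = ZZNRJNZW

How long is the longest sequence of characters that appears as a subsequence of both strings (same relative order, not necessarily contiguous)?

One common subsequence of length 5: Z [2,2], N [3,3], J [4,5], Z [6,7], W [8,8]. Since dp[8][8] = 5, nothing longer is possible.

5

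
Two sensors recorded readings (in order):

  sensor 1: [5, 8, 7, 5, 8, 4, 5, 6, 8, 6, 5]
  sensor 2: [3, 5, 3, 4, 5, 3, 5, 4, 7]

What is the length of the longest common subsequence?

4

Taking 5 at sensor 1[1]=sensor 2[2], 4 at sensor 1[6]=sensor 2[4], 5 at sensor 1[7]=sensor 2[5], 5 at sensor 1[11]=sensor 2[7] gives a common subsequence of length 4, and the DP table's final entry dp[11][9] is also 4, so no common subsequence is longer.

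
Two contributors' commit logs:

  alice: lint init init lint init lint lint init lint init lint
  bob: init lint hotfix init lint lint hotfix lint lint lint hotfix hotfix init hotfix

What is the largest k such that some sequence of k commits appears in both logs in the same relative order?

One common subsequence of length 7: lint [1,2] → init [2,4] → lint [4,6] → lint [6,8] → lint [7,9] → lint [9,10] → init [10,13]. Since dp[11][14] = 7, nothing longer is possible.

7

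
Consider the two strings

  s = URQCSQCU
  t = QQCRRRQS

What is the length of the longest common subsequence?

3

Taking R (s #2, t #6) → Q (s #3, t #7) → S (s #5, t #8) gives a common subsequence of length 3. dp[8][8] = 3 confirms this is the maximum.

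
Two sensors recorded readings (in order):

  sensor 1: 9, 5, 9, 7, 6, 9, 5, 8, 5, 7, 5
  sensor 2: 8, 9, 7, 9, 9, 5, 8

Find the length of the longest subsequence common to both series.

One common subsequence of length 5: 9 [1,2], then 9 [3,4], then 9 [6,5], then 5 [7,6], then 8 [8,7], and the DP table's final entry dp[11][7] is also 5, so no common subsequence is longer.

5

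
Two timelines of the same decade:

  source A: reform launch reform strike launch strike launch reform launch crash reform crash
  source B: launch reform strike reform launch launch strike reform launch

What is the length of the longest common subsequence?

7

Match launch at source A[2]=source B[1]; then reform at source A[3]=source B[2]; then strike at source A[4]=source B[3]; then launch at source A[5]=source B[6]; then strike at source A[6]=source B[7]; then reform at source A[8]=source B[8]; then launch at source A[9]=source B[9] — 7 events in the same relative order in both. Since dp[12][9] = 7, nothing longer is possible.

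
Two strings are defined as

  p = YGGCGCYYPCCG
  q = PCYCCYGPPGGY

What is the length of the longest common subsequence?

6

One common subsequence of length 6: Y [1,3] → C [4,4] → C [6,5] → Y [7,6] → P [9,9] → G [12,11]. The LCS DP gives dp[12][12] = 6, so this is optimal.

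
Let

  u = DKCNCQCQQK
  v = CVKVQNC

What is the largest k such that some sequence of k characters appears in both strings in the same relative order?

3

Match K (u #2, v #3); then N (u #4, v #6); then C (u #7, v #7) — 3 characters in the same relative order in both. The LCS DP gives dp[10][7] = 3, so this is optimal.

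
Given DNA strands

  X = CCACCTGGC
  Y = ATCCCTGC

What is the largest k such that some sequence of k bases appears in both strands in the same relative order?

Let dp[i][j] be the LCS length of the first i bases of X and the first j bases of Y. dp[i][j] = dp[i-1][j-1]+1 when the i-th and j-th bases match, else max(dp[i-1][j], dp[i][j-1]).
    ·  A  T  C  C  C  T  G  C
 ·  0  0  0  0  0  0  0  0  0
 C  0  0  0  1  1  1  1  1  1
 C  0  0  0  1  2  2  2  2  2
 A  0  1  1  1  2  2  2  2  2
 C  0  1  1  2  2  3  3  3  3
 C  0  1  1  2  3  3  3  3  4
 T  0  1  2  2  3  3  4  4  4
 G  0  1  2  2  3  3  4  5  5
 G  0  1  2  2  3  3  4  5  5
 C  0  1  2  3  3  4  4  5  6
dp[9][8] = 6. One LCS (by backtracking along matches): CCCTGC.

6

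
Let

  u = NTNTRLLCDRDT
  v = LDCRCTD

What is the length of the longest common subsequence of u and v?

4

Pick L [6,1], then C [8,3], then R [10,4], then D [11,7]; all 4 characters appear in both, in order, and the DP table's final entry dp[12][7] is also 4, so no common subsequence is longer.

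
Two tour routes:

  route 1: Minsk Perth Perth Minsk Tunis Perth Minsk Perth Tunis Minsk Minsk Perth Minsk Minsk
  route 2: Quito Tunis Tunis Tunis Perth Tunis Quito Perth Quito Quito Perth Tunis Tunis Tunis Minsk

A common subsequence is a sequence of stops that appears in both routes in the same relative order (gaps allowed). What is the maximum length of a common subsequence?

6

One common subsequence of length 6: Perth [3,5] → Tunis [5,6] → Perth [6,8] → Perth [8,11] → Tunis [9,14] → Minsk [14,15], and the DP table's final entry dp[14][15] is also 6, so no common subsequence is longer.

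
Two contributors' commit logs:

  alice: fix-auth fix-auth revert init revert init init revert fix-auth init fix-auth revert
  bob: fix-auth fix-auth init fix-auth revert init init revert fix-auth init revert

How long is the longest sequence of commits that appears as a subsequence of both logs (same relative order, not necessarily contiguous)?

10

Match fix-auth (alice #1, bob #1), then fix-auth (alice #2, bob #2), then init (alice #4, bob #3), then revert (alice #5, bob #5), then init (alice #6, bob #6), then init (alice #7, bob #7), then revert (alice #8, bob #8), then fix-auth (alice #9, bob #9), then init (alice #10, bob #10), then revert (alice #12, bob #11) — 10 commits in the same relative order in both, and the DP table's final entry dp[12][11] is also 10, so no common subsequence is longer.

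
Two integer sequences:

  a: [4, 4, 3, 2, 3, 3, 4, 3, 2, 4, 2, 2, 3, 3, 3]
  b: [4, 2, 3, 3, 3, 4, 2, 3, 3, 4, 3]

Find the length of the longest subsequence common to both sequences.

Pick 4 (a #2, b #1), 2 (a #4, b #2), 3 (a #5, b #3), 3 (a #6, b #4), 3 (a #8, b #5), 4 (a #10, b #6), 2 (a #12, b #7), 3 (a #13, b #8), 3 (a #14, b #9), 3 (a #15, b #11); all 10 values appear in both, in order, and the DP table's final entry dp[15][11] is also 10, so no common subsequence is longer.

10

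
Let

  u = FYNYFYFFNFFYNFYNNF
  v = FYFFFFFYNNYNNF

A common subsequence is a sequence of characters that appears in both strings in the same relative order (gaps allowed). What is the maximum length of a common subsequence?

Pick F (u #1, v #1); then Y (u #4, v #2); then F (u #5, v #3); then F (u #7, v #4); then F (u #8, v #5); then F (u #10, v #6); then F (u #11, v #7); then Y (u #12, v #8); then N (u #13, v #10); then Y (u #15, v #11); then N (u #16, v #12); then N (u #17, v #13); then F (u #18, v #14); all 13 characters appear in both, in order. Since dp[18][14] = 13, nothing longer is possible.

13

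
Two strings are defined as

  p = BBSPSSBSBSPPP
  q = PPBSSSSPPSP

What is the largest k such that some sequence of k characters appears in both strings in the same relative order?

Taking B (p #2, q #3); then S (p #5, q #4); then S (p #6, q #5); then S (p #8, q #6); then S (p #10, q #7); then P (p #11, q #8); then P (p #12, q #9); then P (p #13, q #11) gives a common subsequence of length 8. Since dp[13][11] = 8, nothing longer is possible.

8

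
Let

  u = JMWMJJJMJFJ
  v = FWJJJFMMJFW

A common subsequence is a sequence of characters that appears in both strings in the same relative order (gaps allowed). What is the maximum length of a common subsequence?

7

Pick W (u #3, v #2), then J (u #5, v #3), then J (u #6, v #4), then J (u #7, v #5), then M (u #8, v #8), then J (u #9, v #9), then F (u #10, v #10); all 7 characters appear in both, in order. Since dp[11][11] = 7, nothing longer is possible.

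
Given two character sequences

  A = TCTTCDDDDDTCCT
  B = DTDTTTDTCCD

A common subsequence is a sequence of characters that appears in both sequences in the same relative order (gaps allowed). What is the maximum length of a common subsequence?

Pick T (A #1, B #4) → T (A #3, B #5) → T (A #4, B #6) → D (A #10, B #7) → T (A #11, B #8) → C (A #12, B #9) → C (A #13, B #10); all 7 characters appear in both, in order. dp[14][11] = 7 confirms this is the maximum.

7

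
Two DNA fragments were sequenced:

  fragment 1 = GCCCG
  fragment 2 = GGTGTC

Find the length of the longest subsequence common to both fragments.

2

Taking G at fragment 1[1]=fragment 2[4], then C at fragment 1[4]=fragment 2[6] gives a common subsequence of length 2, and the DP table's final entry dp[5][6] is also 2, so no common subsequence is longer.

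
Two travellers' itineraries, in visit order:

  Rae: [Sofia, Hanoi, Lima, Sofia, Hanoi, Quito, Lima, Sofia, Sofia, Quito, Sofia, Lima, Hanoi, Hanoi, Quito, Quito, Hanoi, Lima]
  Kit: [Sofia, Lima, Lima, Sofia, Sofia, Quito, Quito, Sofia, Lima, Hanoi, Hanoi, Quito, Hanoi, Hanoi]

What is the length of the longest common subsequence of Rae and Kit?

Pick Sofia at Rae[1]=Kit[1], then Lima at Rae[3]=Kit[2], then Lima at Rae[7]=Kit[3], then Sofia at Rae[8]=Kit[4], then Sofia at Rae[9]=Kit[5], then Quito at Rae[10]=Kit[7], then Sofia at Rae[11]=Kit[8], then Lima at Rae[12]=Kit[9], then Hanoi at Rae[13]=Kit[10], then Hanoi at Rae[14]=Kit[11], then Quito at Rae[15]=Kit[12], then Hanoi at Rae[17]=Kit[14]; all 12 stops appear in both, in order. Since dp[18][14] = 12, nothing longer is possible.

12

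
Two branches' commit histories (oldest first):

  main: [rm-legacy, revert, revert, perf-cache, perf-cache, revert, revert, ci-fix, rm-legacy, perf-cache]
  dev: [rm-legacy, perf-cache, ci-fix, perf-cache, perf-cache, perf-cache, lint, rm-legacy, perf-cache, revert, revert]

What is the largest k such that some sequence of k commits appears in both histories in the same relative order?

5

One common subsequence of length 5: rm-legacy [1,1], then perf-cache [4,6], then perf-cache [5,9], then revert [6,10], then revert [7,11]. Since dp[10][11] = 5, nothing longer is possible.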